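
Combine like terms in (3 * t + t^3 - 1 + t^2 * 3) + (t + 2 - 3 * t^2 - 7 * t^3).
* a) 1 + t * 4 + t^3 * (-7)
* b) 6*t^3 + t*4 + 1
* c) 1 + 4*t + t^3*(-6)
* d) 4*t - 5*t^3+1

Adding the polynomials and combining like terms:
(3*t + t^3 - 1 + t^2*3) + (t + 2 - 3*t^2 - 7*t^3)
= 1 + 4*t + t^3*(-6)
c) 1 + 4*t + t^3*(-6)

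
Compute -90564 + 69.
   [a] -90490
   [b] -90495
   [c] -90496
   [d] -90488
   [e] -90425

-90564 + 69 = -90495
b) -90495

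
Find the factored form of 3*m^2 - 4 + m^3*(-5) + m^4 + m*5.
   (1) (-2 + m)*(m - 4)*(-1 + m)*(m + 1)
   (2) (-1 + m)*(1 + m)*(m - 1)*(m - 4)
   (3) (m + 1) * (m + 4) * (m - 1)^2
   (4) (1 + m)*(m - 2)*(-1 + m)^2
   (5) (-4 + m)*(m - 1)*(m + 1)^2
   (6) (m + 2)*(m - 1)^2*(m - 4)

We need to factor 3*m^2 - 4 + m^3*(-5) + m^4 + m*5.
The factored form is (-1 + m)*(1 + m)*(m - 1)*(m - 4).
2) (-1 + m)*(1 + m)*(m - 1)*(m - 4)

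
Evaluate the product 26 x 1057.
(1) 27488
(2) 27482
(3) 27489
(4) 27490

26 * 1057 = 27482
2) 27482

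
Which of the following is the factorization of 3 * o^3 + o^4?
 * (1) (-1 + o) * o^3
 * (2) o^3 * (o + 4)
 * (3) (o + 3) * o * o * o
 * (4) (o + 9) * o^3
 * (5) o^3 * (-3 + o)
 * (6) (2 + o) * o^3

We need to factor 3 * o^3 + o^4.
The factored form is (o + 3) * o * o * o.
3) (o + 3) * o * o * o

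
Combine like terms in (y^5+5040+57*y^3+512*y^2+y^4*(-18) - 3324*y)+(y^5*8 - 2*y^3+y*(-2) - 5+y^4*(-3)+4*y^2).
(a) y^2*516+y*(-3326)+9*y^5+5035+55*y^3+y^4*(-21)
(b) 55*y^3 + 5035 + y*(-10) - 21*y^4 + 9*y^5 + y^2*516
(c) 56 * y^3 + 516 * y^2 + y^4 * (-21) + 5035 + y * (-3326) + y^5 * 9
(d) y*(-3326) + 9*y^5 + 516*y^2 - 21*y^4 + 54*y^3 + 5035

Adding the polynomials and combining like terms:
(y^5 + 5040 + 57*y^3 + 512*y^2 + y^4*(-18) - 3324*y) + (y^5*8 - 2*y^3 + y*(-2) - 5 + y^4*(-3) + 4*y^2)
= y^2*516+y*(-3326)+9*y^5+5035+55*y^3+y^4*(-21)
a) y^2*516+y*(-3326)+9*y^5+5035+55*y^3+y^4*(-21)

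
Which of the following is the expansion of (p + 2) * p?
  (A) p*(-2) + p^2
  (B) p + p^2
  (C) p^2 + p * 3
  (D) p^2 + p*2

Expanding (p + 2) * p:
= p^2 + p*2
D) p^2 + p*2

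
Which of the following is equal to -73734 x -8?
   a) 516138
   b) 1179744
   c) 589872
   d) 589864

-73734 * -8 = 589872
c) 589872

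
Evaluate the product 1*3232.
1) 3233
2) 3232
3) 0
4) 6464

1 * 3232 = 3232
2) 3232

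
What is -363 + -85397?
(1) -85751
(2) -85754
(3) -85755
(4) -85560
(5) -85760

-363 + -85397 = -85760
5) -85760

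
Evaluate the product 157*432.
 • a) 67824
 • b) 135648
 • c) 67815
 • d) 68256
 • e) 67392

157 * 432 = 67824
a) 67824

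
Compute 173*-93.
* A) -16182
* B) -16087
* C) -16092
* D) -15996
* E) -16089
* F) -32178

173 * -93 = -16089
E) -16089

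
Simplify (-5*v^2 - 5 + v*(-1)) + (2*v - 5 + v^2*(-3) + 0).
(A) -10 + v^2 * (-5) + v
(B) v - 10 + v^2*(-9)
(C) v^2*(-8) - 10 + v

Adding the polynomials and combining like terms:
(-5*v^2 - 5 + v*(-1)) + (2*v - 5 + v^2*(-3) + 0)
= v^2*(-8) - 10 + v
C) v^2*(-8) - 10 + v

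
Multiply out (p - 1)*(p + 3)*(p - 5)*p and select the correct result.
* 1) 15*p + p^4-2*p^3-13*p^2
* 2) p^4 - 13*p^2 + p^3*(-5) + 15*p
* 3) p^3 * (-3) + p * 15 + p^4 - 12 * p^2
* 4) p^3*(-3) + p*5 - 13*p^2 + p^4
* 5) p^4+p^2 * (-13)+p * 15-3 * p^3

Expanding (p - 1)*(p + 3)*(p - 5)*p:
= p^4+p^2 * (-13)+p * 15-3 * p^3
5) p^4+p^2 * (-13)+p * 15-3 * p^3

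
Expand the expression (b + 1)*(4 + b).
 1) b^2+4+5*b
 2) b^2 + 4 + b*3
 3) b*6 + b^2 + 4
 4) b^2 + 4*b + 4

Expanding (b + 1)*(4 + b):
= b^2+4+5*b
1) b^2+4+5*b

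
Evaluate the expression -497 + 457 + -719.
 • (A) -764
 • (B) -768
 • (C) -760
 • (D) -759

First: -497 + 457 = -40
Then: -40 + -719 = -759
D) -759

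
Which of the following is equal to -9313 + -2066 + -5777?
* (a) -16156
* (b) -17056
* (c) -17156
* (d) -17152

First: -9313 + -2066 = -11379
Then: -11379 + -5777 = -17156
c) -17156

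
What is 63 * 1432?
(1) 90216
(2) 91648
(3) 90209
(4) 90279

63 * 1432 = 90216
1) 90216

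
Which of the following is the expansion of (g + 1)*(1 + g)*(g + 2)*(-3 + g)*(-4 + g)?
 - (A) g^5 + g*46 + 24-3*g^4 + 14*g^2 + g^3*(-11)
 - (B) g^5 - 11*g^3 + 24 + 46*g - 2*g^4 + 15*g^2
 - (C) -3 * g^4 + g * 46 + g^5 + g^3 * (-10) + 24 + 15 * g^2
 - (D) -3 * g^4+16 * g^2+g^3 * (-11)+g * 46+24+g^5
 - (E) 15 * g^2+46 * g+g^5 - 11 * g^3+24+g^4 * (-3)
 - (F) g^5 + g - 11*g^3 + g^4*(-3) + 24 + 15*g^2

Expanding (g + 1)*(1 + g)*(g + 2)*(-3 + g)*(-4 + g):
= 15 * g^2+46 * g+g^5 - 11 * g^3+24+g^4 * (-3)
E) 15 * g^2+46 * g+g^5 - 11 * g^3+24+g^4 * (-3)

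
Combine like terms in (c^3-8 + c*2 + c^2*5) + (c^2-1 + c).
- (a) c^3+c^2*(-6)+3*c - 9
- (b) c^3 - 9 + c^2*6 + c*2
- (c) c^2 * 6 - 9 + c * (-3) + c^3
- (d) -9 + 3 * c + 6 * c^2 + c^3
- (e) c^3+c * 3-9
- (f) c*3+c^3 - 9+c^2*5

Adding the polynomials and combining like terms:
(c^3 - 8 + c*2 + c^2*5) + (c^2 - 1 + c)
= -9 + 3 * c + 6 * c^2 + c^3
d) -9 + 3 * c + 6 * c^2 + c^3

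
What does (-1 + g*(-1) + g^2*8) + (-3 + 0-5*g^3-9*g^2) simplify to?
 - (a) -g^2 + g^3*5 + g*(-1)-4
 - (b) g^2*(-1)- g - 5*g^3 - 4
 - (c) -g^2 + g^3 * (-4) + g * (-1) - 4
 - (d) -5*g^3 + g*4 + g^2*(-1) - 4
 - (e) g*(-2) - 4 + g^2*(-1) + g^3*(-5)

Adding the polynomials and combining like terms:
(-1 + g*(-1) + g^2*8) + (-3 + 0 - 5*g^3 - 9*g^2)
= g^2*(-1)- g - 5*g^3 - 4
b) g^2*(-1)- g - 5*g^3 - 4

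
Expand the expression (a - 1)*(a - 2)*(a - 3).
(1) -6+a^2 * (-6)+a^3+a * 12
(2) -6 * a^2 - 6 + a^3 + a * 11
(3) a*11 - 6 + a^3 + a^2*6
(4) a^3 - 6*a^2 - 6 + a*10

Expanding (a - 1)*(a - 2)*(a - 3):
= -6 * a^2 - 6 + a^3 + a * 11
2) -6 * a^2 - 6 + a^3 + a * 11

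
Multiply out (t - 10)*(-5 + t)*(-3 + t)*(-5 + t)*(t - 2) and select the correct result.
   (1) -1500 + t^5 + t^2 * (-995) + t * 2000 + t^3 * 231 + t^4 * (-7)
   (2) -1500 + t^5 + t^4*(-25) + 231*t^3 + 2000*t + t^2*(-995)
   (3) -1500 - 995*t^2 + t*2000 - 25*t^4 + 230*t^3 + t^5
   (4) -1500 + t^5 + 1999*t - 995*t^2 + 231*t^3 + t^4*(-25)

Expanding (t - 10)*(-5 + t)*(-3 + t)*(-5 + t)*(t - 2):
= -1500 + t^5 + t^4*(-25) + 231*t^3 + 2000*t + t^2*(-995)
2) -1500 + t^5 + t^4*(-25) + 231*t^3 + 2000*t + t^2*(-995)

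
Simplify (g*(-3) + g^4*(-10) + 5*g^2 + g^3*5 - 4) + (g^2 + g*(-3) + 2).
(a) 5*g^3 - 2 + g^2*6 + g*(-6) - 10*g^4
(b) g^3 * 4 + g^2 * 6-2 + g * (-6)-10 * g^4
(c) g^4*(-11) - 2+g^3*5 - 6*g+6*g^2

Adding the polynomials and combining like terms:
(g*(-3) + g^4*(-10) + 5*g^2 + g^3*5 - 4) + (g^2 + g*(-3) + 2)
= 5*g^3 - 2 + g^2*6 + g*(-6) - 10*g^4
a) 5*g^3 - 2 + g^2*6 + g*(-6) - 10*g^4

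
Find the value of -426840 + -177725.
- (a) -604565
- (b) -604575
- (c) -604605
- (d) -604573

-426840 + -177725 = -604565
a) -604565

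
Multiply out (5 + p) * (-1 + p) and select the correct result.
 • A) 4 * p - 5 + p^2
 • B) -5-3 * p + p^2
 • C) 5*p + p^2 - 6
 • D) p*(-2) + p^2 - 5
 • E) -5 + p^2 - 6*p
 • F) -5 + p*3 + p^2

Expanding (5 + p) * (-1 + p):
= 4 * p - 5 + p^2
A) 4 * p - 5 + p^2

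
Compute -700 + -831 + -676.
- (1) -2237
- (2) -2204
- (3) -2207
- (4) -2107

First: -700 + -831 = -1531
Then: -1531 + -676 = -2207
3) -2207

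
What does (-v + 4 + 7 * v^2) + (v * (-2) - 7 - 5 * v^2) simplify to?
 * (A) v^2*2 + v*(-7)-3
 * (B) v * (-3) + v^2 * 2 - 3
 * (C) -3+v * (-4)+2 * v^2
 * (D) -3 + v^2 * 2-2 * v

Adding the polynomials and combining like terms:
(-v + 4 + 7*v^2) + (v*(-2) - 7 - 5*v^2)
= v * (-3) + v^2 * 2 - 3
B) v * (-3) + v^2 * 2 - 3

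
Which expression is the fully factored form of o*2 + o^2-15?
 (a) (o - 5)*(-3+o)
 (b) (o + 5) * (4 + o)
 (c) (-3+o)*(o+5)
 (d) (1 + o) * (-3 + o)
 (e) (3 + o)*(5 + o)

We need to factor o*2 + o^2-15.
The factored form is (-3+o)*(o+5).
c) (-3+o)*(o+5)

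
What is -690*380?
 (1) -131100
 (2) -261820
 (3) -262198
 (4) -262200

-690 * 380 = -262200
4) -262200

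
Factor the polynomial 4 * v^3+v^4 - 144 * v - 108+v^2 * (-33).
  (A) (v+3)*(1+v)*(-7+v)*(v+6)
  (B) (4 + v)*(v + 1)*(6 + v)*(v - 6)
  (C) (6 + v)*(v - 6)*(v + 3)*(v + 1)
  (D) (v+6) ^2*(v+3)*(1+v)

We need to factor 4 * v^3+v^4 - 144 * v - 108+v^2 * (-33).
The factored form is (6 + v)*(v - 6)*(v + 3)*(v + 1).
C) (6 + v)*(v - 6)*(v + 3)*(v + 1)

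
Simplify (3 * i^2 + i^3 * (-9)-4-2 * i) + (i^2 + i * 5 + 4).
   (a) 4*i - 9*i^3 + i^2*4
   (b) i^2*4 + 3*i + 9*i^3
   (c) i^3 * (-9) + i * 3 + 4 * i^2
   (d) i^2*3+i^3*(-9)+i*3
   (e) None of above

Adding the polynomials and combining like terms:
(3*i^2 + i^3*(-9) - 4 - 2*i) + (i^2 + i*5 + 4)
= i^3 * (-9) + i * 3 + 4 * i^2
c) i^3 * (-9) + i * 3 + 4 * i^2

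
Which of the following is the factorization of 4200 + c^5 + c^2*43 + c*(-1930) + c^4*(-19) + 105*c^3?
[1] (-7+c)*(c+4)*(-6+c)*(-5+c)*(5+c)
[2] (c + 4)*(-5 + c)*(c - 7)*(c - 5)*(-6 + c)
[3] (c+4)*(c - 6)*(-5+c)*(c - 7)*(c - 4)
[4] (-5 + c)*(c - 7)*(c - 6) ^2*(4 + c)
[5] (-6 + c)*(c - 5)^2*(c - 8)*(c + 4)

We need to factor 4200 + c^5 + c^2*43 + c*(-1930) + c^4*(-19) + 105*c^3.
The factored form is (c + 4)*(-5 + c)*(c - 7)*(c - 5)*(-6 + c).
2) (c + 4)*(-5 + c)*(c - 7)*(c - 5)*(-6 + c)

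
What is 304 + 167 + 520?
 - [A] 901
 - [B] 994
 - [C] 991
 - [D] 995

First: 304 + 167 = 471
Then: 471 + 520 = 991
C) 991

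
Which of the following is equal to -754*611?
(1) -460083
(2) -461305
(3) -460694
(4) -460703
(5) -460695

-754 * 611 = -460694
3) -460694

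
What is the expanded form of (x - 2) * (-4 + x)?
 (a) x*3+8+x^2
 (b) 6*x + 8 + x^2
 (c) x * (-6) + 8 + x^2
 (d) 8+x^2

Expanding (x - 2) * (-4 + x):
= x * (-6) + 8 + x^2
c) x * (-6) + 8 + x^2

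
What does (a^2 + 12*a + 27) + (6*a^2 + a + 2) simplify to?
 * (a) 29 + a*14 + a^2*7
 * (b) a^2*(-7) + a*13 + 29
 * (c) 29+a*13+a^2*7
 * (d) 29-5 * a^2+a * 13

Adding the polynomials and combining like terms:
(a^2 + 12*a + 27) + (6*a^2 + a + 2)
= 29+a*13+a^2*7
c) 29+a*13+a^2*7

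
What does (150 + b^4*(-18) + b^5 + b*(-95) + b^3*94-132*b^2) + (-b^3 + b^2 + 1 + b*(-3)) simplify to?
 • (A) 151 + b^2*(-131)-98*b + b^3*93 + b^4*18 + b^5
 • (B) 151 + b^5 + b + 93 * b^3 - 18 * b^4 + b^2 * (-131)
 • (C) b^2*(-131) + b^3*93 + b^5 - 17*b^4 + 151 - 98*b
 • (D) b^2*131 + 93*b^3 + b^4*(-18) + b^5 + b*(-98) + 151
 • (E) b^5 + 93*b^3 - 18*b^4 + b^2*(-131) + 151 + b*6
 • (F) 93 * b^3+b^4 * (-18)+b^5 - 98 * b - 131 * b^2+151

Adding the polynomials and combining like terms:
(150 + b^4*(-18) + b^5 + b*(-95) + b^3*94 - 132*b^2) + (-b^3 + b^2 + 1 + b*(-3))
= 93 * b^3+b^4 * (-18)+b^5 - 98 * b - 131 * b^2+151
F) 93 * b^3+b^4 * (-18)+b^5 - 98 * b - 131 * b^2+151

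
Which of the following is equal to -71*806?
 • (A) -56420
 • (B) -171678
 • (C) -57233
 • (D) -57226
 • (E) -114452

-71 * 806 = -57226
D) -57226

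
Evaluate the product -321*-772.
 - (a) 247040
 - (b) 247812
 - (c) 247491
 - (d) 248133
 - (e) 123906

-321 * -772 = 247812
b) 247812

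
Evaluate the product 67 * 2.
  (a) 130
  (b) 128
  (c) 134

67 * 2 = 134
c) 134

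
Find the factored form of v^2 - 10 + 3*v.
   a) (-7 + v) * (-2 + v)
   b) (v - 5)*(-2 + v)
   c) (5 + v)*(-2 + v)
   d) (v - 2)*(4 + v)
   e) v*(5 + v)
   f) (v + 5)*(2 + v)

We need to factor v^2 - 10 + 3*v.
The factored form is (5 + v)*(-2 + v).
c) (5 + v)*(-2 + v)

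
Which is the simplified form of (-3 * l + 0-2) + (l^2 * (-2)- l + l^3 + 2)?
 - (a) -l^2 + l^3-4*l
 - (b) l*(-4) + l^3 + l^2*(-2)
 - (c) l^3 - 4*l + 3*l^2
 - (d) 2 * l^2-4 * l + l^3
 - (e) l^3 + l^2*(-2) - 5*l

Adding the polynomials and combining like terms:
(-3*l + 0 - 2) + (l^2*(-2) - l + l^3 + 2)
= l*(-4) + l^3 + l^2*(-2)
b) l*(-4) + l^3 + l^2*(-2)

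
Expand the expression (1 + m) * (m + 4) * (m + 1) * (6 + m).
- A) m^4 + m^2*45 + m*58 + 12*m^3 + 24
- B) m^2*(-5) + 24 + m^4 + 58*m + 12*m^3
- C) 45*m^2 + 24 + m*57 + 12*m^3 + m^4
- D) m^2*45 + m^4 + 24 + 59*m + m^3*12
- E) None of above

Expanding (1 + m) * (m + 4) * (m + 1) * (6 + m):
= m^4 + m^2*45 + m*58 + 12*m^3 + 24
A) m^4 + m^2*45 + m*58 + 12*m^3 + 24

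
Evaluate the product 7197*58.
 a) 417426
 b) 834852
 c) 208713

7197 * 58 = 417426
a) 417426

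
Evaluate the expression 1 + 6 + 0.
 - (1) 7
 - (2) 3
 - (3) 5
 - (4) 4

First: 1 + 6 = 7
Then: 7 + 0 = 7
1) 7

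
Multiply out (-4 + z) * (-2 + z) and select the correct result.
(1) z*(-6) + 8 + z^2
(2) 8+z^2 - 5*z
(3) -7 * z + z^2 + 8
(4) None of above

Expanding (-4 + z) * (-2 + z):
= z*(-6) + 8 + z^2
1) z*(-6) + 8 + z^2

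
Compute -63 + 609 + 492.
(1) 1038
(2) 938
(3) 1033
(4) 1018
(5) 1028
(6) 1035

First: -63 + 609 = 546
Then: 546 + 492 = 1038
1) 1038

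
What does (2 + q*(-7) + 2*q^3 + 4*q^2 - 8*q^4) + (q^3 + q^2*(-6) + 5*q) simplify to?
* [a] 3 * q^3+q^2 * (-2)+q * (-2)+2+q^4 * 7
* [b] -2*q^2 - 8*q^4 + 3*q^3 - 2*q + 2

Adding the polynomials and combining like terms:
(2 + q*(-7) + 2*q^3 + 4*q^2 - 8*q^4) + (q^3 + q^2*(-6) + 5*q)
= -2*q^2 - 8*q^4 + 3*q^3 - 2*q + 2
b) -2*q^2 - 8*q^4 + 3*q^3 - 2*q + 2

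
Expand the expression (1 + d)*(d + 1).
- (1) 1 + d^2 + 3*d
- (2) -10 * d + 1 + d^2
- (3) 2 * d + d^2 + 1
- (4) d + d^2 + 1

Expanding (1 + d)*(d + 1):
= 2 * d + d^2 + 1
3) 2 * d + d^2 + 1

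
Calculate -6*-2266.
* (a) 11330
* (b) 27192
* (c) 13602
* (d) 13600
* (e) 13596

-6 * -2266 = 13596
e) 13596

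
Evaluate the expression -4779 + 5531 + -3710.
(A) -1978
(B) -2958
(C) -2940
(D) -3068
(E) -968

First: -4779 + 5531 = 752
Then: 752 + -3710 = -2958
B) -2958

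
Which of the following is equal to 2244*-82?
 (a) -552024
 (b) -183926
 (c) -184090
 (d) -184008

2244 * -82 = -184008
d) -184008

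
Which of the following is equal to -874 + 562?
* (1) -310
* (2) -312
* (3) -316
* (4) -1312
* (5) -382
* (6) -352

-874 + 562 = -312
2) -312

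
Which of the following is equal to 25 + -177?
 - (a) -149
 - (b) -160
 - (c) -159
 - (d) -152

25 + -177 = -152
d) -152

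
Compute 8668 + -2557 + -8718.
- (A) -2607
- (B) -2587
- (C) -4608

First: 8668 + -2557 = 6111
Then: 6111 + -8718 = -2607
A) -2607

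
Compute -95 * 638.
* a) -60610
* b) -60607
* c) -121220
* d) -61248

-95 * 638 = -60610
a) -60610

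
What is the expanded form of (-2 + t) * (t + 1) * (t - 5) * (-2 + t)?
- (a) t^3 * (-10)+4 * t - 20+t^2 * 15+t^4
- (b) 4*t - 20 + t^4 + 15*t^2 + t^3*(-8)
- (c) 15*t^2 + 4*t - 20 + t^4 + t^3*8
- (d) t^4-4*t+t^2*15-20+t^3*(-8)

Expanding (-2 + t) * (t + 1) * (t - 5) * (-2 + t):
= 4*t - 20 + t^4 + 15*t^2 + t^3*(-8)
b) 4*t - 20 + t^4 + 15*t^2 + t^3*(-8)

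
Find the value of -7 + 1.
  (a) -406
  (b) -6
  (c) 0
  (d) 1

-7 + 1 = -6
b) -6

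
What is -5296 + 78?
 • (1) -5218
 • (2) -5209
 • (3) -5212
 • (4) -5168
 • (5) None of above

-5296 + 78 = -5218
1) -5218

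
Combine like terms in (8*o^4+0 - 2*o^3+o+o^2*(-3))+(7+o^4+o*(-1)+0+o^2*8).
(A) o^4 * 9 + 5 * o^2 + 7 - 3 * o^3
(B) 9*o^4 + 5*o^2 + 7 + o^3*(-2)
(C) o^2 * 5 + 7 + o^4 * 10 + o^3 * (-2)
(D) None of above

Adding the polynomials and combining like terms:
(8*o^4 + 0 - 2*o^3 + o + o^2*(-3)) + (7 + o^4 + o*(-1) + 0 + o^2*8)
= 9*o^4 + 5*o^2 + 7 + o^3*(-2)
B) 9*o^4 + 5*o^2 + 7 + o^3*(-2)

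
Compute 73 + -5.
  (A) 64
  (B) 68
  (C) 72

73 + -5 = 68
B) 68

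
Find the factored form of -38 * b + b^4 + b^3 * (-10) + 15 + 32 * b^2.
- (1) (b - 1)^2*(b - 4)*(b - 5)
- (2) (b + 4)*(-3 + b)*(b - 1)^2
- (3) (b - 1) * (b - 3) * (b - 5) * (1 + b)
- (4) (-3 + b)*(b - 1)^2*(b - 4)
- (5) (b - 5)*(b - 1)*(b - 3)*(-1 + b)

We need to factor -38 * b + b^4 + b^3 * (-10) + 15 + 32 * b^2.
The factored form is (b - 5)*(b - 1)*(b - 3)*(-1 + b).
5) (b - 5)*(b - 1)*(b - 3)*(-1 + b)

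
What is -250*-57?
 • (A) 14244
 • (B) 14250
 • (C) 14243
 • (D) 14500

-250 * -57 = 14250
B) 14250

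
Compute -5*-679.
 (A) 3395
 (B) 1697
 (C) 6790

-5 * -679 = 3395
A) 3395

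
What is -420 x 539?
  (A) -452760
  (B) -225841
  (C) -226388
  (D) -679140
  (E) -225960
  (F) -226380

-420 * 539 = -226380
F) -226380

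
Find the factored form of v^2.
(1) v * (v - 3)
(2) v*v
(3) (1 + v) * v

We need to factor v^2.
The factored form is v*v.
2) v*v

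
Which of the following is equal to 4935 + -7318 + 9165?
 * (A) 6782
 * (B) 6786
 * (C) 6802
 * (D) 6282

First: 4935 + -7318 = -2383
Then: -2383 + 9165 = 6782
A) 6782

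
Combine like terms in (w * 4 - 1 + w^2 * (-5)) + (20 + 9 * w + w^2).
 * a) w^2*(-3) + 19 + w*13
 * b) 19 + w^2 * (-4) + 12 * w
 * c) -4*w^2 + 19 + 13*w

Adding the polynomials and combining like terms:
(w*4 - 1 + w^2*(-5)) + (20 + 9*w + w^2)
= -4*w^2 + 19 + 13*w
c) -4*w^2 + 19 + 13*w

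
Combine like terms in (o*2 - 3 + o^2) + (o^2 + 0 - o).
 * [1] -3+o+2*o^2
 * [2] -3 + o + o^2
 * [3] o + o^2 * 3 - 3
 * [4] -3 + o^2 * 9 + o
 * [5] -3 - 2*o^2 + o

Adding the polynomials and combining like terms:
(o*2 - 3 + o^2) + (o^2 + 0 - o)
= -3+o+2*o^2
1) -3+o+2*o^2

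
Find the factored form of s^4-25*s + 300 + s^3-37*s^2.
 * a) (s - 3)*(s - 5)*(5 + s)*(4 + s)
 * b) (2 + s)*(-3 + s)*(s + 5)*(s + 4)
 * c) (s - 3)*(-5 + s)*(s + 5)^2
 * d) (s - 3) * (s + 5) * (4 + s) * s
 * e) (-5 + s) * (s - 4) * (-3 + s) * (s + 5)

We need to factor s^4-25*s + 300 + s^3-37*s^2.
The factored form is (s - 3)*(s - 5)*(5 + s)*(4 + s).
a) (s - 3)*(s - 5)*(5 + s)*(4 + s)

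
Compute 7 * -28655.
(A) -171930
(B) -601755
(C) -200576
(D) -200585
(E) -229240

7 * -28655 = -200585
D) -200585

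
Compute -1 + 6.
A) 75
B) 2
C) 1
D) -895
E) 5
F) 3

-1 + 6 = 5
E) 5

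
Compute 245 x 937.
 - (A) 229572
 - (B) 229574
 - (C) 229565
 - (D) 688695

245 * 937 = 229565
C) 229565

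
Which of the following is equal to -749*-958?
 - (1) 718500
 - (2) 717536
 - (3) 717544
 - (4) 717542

-749 * -958 = 717542
4) 717542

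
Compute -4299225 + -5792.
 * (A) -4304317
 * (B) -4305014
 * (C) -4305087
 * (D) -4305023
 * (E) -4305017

-4299225 + -5792 = -4305017
E) -4305017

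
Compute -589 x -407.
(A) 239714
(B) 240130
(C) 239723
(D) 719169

-589 * -407 = 239723
C) 239723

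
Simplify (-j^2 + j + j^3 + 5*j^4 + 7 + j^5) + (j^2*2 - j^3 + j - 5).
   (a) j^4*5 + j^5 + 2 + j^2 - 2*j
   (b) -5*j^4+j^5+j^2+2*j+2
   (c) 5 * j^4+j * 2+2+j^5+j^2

Adding the polynomials and combining like terms:
(-j^2 + j + j^3 + 5*j^4 + 7 + j^5) + (j^2*2 - j^3 + j - 5)
= 5 * j^4+j * 2+2+j^5+j^2
c) 5 * j^4+j * 2+2+j^5+j^2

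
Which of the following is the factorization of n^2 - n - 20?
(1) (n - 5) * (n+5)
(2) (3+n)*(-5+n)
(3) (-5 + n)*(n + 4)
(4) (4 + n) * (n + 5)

We need to factor n^2 - n - 20.
The factored form is (-5 + n)*(n + 4).
3) (-5 + n)*(n + 4)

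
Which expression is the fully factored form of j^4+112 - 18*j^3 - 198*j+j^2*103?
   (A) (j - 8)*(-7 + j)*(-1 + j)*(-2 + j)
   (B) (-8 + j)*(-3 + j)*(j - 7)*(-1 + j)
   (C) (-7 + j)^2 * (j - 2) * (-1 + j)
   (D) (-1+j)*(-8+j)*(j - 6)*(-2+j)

We need to factor j^4+112 - 18*j^3 - 198*j+j^2*103.
The factored form is (j - 8)*(-7 + j)*(-1 + j)*(-2 + j).
A) (j - 8)*(-7 + j)*(-1 + j)*(-2 + j)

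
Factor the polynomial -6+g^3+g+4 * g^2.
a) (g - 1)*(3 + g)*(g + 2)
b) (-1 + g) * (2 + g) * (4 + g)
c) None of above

We need to factor -6+g^3+g+4 * g^2.
The factored form is (g - 1)*(3 + g)*(g + 2).
a) (g - 1)*(3 + g)*(g + 2)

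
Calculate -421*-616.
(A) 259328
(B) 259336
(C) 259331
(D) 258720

-421 * -616 = 259336
B) 259336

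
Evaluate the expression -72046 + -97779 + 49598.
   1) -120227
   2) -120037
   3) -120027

First: -72046 + -97779 = -169825
Then: -169825 + 49598 = -120227
1) -120227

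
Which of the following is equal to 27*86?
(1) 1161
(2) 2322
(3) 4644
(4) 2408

27 * 86 = 2322
2) 2322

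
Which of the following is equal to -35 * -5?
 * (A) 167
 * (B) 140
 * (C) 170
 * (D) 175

-35 * -5 = 175
D) 175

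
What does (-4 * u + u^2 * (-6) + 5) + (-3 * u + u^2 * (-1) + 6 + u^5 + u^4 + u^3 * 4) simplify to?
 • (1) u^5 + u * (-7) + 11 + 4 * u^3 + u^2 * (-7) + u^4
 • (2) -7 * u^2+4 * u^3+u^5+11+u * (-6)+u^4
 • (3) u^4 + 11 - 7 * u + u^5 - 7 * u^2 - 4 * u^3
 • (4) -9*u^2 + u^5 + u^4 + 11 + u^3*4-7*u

Adding the polynomials and combining like terms:
(-4*u + u^2*(-6) + 5) + (-3*u + u^2*(-1) + 6 + u^5 + u^4 + u^3*4)
= u^5 + u * (-7) + 11 + 4 * u^3 + u^2 * (-7) + u^4
1) u^5 + u * (-7) + 11 + 4 * u^3 + u^2 * (-7) + u^4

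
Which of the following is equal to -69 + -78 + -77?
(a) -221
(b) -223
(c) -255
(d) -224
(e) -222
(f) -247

First: -69 + -78 = -147
Then: -147 + -77 = -224
d) -224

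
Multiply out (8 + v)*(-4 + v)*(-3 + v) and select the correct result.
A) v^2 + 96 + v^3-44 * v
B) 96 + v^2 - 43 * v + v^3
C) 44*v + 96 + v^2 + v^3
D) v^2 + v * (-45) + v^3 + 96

Expanding (8 + v)*(-4 + v)*(-3 + v):
= v^2 + 96 + v^3-44 * v
A) v^2 + 96 + v^3-44 * v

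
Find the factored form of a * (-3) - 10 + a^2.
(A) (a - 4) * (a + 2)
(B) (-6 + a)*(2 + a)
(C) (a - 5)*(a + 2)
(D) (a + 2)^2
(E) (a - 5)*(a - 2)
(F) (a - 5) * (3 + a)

We need to factor a * (-3) - 10 + a^2.
The factored form is (a - 5)*(a + 2).
C) (a - 5)*(a + 2)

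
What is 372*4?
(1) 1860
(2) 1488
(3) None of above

372 * 4 = 1488
2) 1488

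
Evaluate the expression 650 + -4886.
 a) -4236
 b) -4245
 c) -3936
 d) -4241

650 + -4886 = -4236
a) -4236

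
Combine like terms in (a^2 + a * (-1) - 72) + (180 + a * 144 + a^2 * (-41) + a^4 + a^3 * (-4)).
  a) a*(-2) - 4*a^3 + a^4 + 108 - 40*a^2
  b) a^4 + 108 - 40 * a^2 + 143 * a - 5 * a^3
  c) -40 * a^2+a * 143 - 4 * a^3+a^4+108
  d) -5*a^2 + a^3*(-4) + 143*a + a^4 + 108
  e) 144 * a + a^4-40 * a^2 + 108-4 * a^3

Adding the polynomials and combining like terms:
(a^2 + a*(-1) - 72) + (180 + a*144 + a^2*(-41) + a^4 + a^3*(-4))
= -40 * a^2+a * 143 - 4 * a^3+a^4+108
c) -40 * a^2+a * 143 - 4 * a^3+a^4+108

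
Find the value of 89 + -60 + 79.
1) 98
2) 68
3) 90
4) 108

First: 89 + -60 = 29
Then: 29 + 79 = 108
4) 108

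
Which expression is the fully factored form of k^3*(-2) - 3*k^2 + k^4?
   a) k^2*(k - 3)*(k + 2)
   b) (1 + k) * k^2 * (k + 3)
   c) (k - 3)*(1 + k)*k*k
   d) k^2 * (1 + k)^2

We need to factor k^3*(-2) - 3*k^2 + k^4.
The factored form is (k - 3)*(1 + k)*k*k.
c) (k - 3)*(1 + k)*k*k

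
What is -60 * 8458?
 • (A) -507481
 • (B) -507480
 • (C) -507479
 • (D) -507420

-60 * 8458 = -507480
B) -507480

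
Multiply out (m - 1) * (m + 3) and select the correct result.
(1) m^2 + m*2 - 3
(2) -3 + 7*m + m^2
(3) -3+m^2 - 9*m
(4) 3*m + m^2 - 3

Expanding (m - 1) * (m + 3):
= m^2 + m*2 - 3
1) m^2 + m*2 - 3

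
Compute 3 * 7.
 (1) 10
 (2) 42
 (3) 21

3 * 7 = 21
3) 21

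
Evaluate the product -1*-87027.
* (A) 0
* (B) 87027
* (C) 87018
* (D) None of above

-1 * -87027 = 87027
B) 87027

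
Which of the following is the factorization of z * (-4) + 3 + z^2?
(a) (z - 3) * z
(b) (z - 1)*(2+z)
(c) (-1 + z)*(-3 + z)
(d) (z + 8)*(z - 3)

We need to factor z * (-4) + 3 + z^2.
The factored form is (-1 + z)*(-3 + z).
c) (-1 + z)*(-3 + z)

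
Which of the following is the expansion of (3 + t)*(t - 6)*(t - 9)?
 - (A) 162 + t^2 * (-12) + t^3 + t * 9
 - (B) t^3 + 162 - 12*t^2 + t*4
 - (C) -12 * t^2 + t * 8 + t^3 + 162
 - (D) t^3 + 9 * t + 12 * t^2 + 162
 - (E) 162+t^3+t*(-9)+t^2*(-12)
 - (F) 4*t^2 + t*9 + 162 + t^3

Expanding (3 + t)*(t - 6)*(t - 9):
= 162 + t^2 * (-12) + t^3 + t * 9
A) 162 + t^2 * (-12) + t^3 + t * 9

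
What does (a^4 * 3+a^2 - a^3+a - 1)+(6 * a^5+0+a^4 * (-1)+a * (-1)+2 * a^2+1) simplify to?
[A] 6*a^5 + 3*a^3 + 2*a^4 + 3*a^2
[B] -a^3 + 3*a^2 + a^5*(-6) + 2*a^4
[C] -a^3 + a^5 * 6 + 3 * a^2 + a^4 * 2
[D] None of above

Adding the polynomials and combining like terms:
(a^4*3 + a^2 - a^3 + a - 1) + (6*a^5 + 0 + a^4*(-1) + a*(-1) + 2*a^2 + 1)
= -a^3 + a^5 * 6 + 3 * a^2 + a^4 * 2
C) -a^3 + a^5 * 6 + 3 * a^2 + a^4 * 2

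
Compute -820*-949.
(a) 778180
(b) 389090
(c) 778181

-820 * -949 = 778180
a) 778180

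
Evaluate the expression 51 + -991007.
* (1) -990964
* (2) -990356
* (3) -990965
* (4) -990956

51 + -991007 = -990956
4) -990956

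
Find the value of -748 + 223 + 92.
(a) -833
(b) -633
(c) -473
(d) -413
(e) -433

First: -748 + 223 = -525
Then: -525 + 92 = -433
e) -433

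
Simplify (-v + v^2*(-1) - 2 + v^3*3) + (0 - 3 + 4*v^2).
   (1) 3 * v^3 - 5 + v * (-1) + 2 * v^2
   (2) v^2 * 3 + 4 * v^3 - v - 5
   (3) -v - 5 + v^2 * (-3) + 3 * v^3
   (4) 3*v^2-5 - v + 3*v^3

Adding the polynomials and combining like terms:
(-v + v^2*(-1) - 2 + v^3*3) + (0 - 3 + 4*v^2)
= 3*v^2-5 - v + 3*v^3
4) 3*v^2-5 - v + 3*v^3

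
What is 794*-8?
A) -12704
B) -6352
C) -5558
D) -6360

794 * -8 = -6352
B) -6352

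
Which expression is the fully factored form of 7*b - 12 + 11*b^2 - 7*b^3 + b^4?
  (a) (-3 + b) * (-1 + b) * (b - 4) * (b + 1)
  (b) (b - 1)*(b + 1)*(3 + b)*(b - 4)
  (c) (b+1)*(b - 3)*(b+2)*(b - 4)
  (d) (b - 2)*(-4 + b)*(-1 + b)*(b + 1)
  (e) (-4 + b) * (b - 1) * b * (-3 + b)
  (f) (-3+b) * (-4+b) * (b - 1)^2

We need to factor 7*b - 12 + 11*b^2 - 7*b^3 + b^4.
The factored form is (-3 + b) * (-1 + b) * (b - 4) * (b + 1).
a) (-3 + b) * (-1 + b) * (b - 4) * (b + 1)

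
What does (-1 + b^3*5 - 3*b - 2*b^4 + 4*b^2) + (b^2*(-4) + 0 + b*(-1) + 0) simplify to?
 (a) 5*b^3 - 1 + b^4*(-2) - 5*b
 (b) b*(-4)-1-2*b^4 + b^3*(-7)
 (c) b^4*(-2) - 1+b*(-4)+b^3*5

Adding the polynomials and combining like terms:
(-1 + b^3*5 - 3*b - 2*b^4 + 4*b^2) + (b^2*(-4) + 0 + b*(-1) + 0)
= b^4*(-2) - 1+b*(-4)+b^3*5
c) b^4*(-2) - 1+b*(-4)+b^3*5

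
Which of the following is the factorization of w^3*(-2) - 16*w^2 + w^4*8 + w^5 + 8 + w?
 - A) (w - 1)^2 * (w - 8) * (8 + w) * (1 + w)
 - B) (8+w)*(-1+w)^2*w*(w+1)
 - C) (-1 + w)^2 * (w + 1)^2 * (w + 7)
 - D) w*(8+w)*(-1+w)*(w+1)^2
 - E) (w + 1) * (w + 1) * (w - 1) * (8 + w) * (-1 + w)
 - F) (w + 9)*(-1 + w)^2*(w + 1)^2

We need to factor w^3*(-2) - 16*w^2 + w^4*8 + w^5 + 8 + w.
The factored form is (w + 1) * (w + 1) * (w - 1) * (8 + w) * (-1 + w).
E) (w + 1) * (w + 1) * (w - 1) * (8 + w) * (-1 + w)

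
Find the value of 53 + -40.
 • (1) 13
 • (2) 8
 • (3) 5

53 + -40 = 13
1) 13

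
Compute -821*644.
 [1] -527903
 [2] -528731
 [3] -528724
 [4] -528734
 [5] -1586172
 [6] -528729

-821 * 644 = -528724
3) -528724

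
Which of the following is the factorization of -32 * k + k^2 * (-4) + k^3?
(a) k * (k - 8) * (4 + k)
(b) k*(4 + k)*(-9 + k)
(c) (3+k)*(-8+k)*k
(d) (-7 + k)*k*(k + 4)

We need to factor -32 * k + k^2 * (-4) + k^3.
The factored form is k * (k - 8) * (4 + k).
a) k * (k - 8) * (4 + k)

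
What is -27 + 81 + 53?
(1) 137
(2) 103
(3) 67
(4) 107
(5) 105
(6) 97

First: -27 + 81 = 54
Then: 54 + 53 = 107
4) 107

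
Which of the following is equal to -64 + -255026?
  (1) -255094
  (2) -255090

-64 + -255026 = -255090
2) -255090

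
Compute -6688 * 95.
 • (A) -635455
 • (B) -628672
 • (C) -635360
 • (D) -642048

-6688 * 95 = -635360
C) -635360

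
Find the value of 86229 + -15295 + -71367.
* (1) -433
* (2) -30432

First: 86229 + -15295 = 70934
Then: 70934 + -71367 = -433
1) -433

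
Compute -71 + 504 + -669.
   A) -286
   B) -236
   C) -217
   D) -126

First: -71 + 504 = 433
Then: 433 + -669 = -236
B) -236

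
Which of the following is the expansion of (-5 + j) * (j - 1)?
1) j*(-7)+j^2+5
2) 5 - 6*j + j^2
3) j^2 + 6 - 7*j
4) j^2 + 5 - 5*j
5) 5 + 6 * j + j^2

Expanding (-5 + j) * (j - 1):
= 5 - 6*j + j^2
2) 5 - 6*j + j^2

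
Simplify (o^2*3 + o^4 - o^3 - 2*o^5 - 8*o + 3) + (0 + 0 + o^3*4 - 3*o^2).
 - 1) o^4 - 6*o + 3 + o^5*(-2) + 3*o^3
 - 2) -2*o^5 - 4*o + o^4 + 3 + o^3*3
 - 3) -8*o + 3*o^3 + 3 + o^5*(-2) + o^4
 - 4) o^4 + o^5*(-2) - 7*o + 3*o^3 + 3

Adding the polynomials and combining like terms:
(o^2*3 + o^4 - o^3 - 2*o^5 - 8*o + 3) + (0 + 0 + o^3*4 - 3*o^2)
= -8*o + 3*o^3 + 3 + o^5*(-2) + o^4
3) -8*o + 3*o^3 + 3 + o^5*(-2) + o^4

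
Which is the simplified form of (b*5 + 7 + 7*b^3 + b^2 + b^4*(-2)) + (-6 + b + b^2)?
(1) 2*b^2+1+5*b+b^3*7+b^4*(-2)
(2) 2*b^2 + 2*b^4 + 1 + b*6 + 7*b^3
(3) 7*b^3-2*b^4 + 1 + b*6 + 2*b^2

Adding the polynomials and combining like terms:
(b*5 + 7 + 7*b^3 + b^2 + b^4*(-2)) + (-6 + b + b^2)
= 7*b^3-2*b^4 + 1 + b*6 + 2*b^2
3) 7*b^3-2*b^4 + 1 + b*6 + 2*b^2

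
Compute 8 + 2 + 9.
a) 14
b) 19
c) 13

First: 8 + 2 = 10
Then: 10 + 9 = 19
b) 19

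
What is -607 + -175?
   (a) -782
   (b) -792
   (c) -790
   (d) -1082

-607 + -175 = -782
a) -782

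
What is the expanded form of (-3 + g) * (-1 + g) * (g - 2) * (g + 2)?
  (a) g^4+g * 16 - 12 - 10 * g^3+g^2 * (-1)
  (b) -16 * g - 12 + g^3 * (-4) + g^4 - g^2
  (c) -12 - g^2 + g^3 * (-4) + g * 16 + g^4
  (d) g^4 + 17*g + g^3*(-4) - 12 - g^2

Expanding (-3 + g) * (-1 + g) * (g - 2) * (g + 2):
= -12 - g^2 + g^3 * (-4) + g * 16 + g^4
c) -12 - g^2 + g^3 * (-4) + g * 16 + g^4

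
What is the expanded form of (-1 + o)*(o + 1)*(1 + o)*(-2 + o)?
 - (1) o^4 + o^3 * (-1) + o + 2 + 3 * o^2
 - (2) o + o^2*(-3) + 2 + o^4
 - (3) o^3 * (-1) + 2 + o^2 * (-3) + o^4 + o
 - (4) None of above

Expanding (-1 + o)*(o + 1)*(1 + o)*(-2 + o):
= o^3 * (-1) + 2 + o^2 * (-3) + o^4 + o
3) o^3 * (-1) + 2 + o^2 * (-3) + o^4 + o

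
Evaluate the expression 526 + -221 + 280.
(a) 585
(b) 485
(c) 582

First: 526 + -221 = 305
Then: 305 + 280 = 585
a) 585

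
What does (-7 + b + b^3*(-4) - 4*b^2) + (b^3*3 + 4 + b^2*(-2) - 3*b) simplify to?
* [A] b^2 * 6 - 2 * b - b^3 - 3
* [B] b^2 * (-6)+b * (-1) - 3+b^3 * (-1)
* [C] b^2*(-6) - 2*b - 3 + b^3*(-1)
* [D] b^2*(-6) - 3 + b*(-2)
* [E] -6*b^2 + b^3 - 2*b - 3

Adding the polynomials and combining like terms:
(-7 + b + b^3*(-4) - 4*b^2) + (b^3*3 + 4 + b^2*(-2) - 3*b)
= b^2*(-6) - 2*b - 3 + b^3*(-1)
C) b^2*(-6) - 2*b - 3 + b^3*(-1)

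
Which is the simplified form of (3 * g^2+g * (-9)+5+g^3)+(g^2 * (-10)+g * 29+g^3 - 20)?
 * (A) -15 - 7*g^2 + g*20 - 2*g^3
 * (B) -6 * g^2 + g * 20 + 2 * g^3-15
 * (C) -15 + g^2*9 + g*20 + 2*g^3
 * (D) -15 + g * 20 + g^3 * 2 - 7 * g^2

Adding the polynomials and combining like terms:
(3*g^2 + g*(-9) + 5 + g^3) + (g^2*(-10) + g*29 + g^3 - 20)
= -15 + g * 20 + g^3 * 2 - 7 * g^2
D) -15 + g * 20 + g^3 * 2 - 7 * g^2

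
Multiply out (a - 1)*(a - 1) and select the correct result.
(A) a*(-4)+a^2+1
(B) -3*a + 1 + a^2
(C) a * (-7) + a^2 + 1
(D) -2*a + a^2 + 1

Expanding (a - 1)*(a - 1):
= -2*a + a^2 + 1
D) -2*a + a^2 + 1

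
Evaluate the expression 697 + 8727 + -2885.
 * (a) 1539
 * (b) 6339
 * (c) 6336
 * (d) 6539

First: 697 + 8727 = 9424
Then: 9424 + -2885 = 6539
d) 6539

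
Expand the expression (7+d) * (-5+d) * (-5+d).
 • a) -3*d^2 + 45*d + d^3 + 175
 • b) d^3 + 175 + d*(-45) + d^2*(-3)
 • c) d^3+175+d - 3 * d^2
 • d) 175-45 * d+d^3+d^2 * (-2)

Expanding (7+d) * (-5+d) * (-5+d):
= d^3 + 175 + d*(-45) + d^2*(-3)
b) d^3 + 175 + d*(-45) + d^2*(-3)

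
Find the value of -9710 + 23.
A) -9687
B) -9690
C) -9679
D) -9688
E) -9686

-9710 + 23 = -9687
A) -9687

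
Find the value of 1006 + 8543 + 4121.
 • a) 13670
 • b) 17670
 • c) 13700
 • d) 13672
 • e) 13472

First: 1006 + 8543 = 9549
Then: 9549 + 4121 = 13670
a) 13670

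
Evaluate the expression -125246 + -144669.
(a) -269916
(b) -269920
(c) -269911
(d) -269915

-125246 + -144669 = -269915
d) -269915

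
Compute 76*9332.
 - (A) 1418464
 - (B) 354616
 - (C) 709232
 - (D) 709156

76 * 9332 = 709232
C) 709232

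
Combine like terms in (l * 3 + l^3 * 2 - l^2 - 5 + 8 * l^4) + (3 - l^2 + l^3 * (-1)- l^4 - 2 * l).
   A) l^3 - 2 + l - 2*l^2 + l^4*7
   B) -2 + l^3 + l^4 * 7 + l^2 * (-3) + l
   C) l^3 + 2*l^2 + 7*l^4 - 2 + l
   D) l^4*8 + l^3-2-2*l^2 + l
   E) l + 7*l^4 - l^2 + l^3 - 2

Adding the polynomials and combining like terms:
(l*3 + l^3*2 - l^2 - 5 + 8*l^4) + (3 - l^2 + l^3*(-1) - l^4 - 2*l)
= l^3 - 2 + l - 2*l^2 + l^4*7
A) l^3 - 2 + l - 2*l^2 + l^4*7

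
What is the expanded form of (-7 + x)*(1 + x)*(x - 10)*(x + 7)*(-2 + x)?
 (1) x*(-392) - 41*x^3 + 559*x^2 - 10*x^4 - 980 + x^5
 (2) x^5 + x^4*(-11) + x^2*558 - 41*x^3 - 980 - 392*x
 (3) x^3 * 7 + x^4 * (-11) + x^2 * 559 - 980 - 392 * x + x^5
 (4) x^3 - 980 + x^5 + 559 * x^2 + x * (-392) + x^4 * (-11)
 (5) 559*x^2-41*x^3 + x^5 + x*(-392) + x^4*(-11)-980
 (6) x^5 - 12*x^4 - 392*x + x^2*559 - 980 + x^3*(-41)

Expanding (-7 + x)*(1 + x)*(x - 10)*(x + 7)*(-2 + x):
= 559*x^2-41*x^3 + x^5 + x*(-392) + x^4*(-11)-980
5) 559*x^2-41*x^3 + x^5 + x*(-392) + x^4*(-11)-980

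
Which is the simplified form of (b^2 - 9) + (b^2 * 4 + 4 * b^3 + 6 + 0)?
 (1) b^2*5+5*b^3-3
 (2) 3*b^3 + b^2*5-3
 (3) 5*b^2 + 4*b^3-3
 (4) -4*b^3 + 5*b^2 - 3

Adding the polynomials and combining like terms:
(b^2 - 9) + (b^2*4 + 4*b^3 + 6 + 0)
= 5*b^2 + 4*b^3-3
3) 5*b^2 + 4*b^3-3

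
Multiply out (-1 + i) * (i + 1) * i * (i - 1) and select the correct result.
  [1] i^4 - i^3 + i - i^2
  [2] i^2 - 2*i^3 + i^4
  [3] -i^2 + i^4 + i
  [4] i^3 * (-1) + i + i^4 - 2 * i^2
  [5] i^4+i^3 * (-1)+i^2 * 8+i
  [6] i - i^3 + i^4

Expanding (-1 + i) * (i + 1) * i * (i - 1):
= i^4 - i^3 + i - i^2
1) i^4 - i^3 + i - i^2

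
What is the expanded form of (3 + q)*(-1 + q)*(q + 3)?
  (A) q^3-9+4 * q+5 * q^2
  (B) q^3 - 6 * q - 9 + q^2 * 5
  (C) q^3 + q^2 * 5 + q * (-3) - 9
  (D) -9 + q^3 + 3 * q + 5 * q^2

Expanding (3 + q)*(-1 + q)*(q + 3):
= -9 + q^3 + 3 * q + 5 * q^2
D) -9 + q^3 + 3 * q + 5 * q^2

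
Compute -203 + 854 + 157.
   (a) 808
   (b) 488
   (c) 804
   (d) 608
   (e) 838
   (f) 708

First: -203 + 854 = 651
Then: 651 + 157 = 808
a) 808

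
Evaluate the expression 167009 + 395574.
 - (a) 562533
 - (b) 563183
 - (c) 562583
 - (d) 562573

167009 + 395574 = 562583
c) 562583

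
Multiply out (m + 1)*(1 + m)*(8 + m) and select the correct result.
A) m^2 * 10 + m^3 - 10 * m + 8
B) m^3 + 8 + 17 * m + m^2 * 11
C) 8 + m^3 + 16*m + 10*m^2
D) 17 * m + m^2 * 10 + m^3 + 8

Expanding (m + 1)*(1 + m)*(8 + m):
= 17 * m + m^2 * 10 + m^3 + 8
D) 17 * m + m^2 * 10 + m^3 + 8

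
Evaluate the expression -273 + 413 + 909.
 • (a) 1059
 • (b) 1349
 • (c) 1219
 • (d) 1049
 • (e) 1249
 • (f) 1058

First: -273 + 413 = 140
Then: 140 + 909 = 1049
d) 1049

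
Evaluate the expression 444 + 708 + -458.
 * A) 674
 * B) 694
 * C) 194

First: 444 + 708 = 1152
Then: 1152 + -458 = 694
B) 694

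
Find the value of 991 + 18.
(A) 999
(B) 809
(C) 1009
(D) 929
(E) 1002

991 + 18 = 1009
C) 1009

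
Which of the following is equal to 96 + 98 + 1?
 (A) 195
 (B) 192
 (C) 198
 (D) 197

First: 96 + 98 = 194
Then: 194 + 1 = 195
A) 195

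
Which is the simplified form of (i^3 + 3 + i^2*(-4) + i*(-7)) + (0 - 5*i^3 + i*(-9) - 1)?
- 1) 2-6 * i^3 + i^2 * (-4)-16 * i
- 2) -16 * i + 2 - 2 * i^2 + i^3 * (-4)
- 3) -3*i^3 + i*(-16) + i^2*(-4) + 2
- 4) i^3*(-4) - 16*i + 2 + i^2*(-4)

Adding the polynomials and combining like terms:
(i^3 + 3 + i^2*(-4) + i*(-7)) + (0 - 5*i^3 + i*(-9) - 1)
= i^3*(-4) - 16*i + 2 + i^2*(-4)
4) i^3*(-4) - 16*i + 2 + i^2*(-4)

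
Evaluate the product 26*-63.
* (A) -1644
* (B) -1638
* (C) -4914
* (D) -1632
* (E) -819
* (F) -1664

26 * -63 = -1638
B) -1638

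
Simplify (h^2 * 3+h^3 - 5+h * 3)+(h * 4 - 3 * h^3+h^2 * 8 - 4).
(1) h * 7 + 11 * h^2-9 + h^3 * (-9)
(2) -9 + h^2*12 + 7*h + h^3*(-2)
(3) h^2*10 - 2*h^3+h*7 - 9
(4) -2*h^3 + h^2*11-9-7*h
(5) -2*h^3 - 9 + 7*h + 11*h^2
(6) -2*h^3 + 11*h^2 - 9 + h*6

Adding the polynomials and combining like terms:
(h^2*3 + h^3 - 5 + h*3) + (h*4 - 3*h^3 + h^2*8 - 4)
= -2*h^3 - 9 + 7*h + 11*h^2
5) -2*h^3 - 9 + 7*h + 11*h^2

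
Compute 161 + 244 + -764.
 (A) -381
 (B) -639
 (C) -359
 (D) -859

First: 161 + 244 = 405
Then: 405 + -764 = -359
C) -359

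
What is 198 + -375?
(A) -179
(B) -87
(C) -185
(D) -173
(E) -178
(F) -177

198 + -375 = -177
F) -177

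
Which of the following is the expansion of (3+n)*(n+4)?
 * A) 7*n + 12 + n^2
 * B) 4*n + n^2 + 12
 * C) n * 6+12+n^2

Expanding (3+n)*(n+4):
= 7*n + 12 + n^2
A) 7*n + 12 + n^2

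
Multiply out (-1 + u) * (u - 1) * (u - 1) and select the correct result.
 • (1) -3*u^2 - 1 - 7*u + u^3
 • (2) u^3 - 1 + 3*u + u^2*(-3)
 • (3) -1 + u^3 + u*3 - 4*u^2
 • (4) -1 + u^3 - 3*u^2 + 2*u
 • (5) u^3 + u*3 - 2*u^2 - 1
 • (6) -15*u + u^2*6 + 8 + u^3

Expanding (-1 + u) * (u - 1) * (u - 1):
= u^3 - 1 + 3*u + u^2*(-3)
2) u^3 - 1 + 3*u + u^2*(-3)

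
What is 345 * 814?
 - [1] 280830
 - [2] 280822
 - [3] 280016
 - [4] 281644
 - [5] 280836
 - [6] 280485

345 * 814 = 280830
1) 280830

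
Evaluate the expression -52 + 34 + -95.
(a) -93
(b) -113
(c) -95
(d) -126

First: -52 + 34 = -18
Then: -18 + -95 = -113
b) -113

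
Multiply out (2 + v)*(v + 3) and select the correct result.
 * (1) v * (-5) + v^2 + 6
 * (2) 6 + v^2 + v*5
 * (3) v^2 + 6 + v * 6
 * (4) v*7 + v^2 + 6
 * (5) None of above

Expanding (2 + v)*(v + 3):
= 6 + v^2 + v*5
2) 6 + v^2 + v*5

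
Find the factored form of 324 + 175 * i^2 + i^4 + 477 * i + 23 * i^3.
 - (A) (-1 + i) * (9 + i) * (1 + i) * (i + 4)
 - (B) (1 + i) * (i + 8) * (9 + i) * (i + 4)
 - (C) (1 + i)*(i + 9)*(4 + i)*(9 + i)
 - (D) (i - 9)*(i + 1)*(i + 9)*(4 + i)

We need to factor 324 + 175 * i^2 + i^4 + 477 * i + 23 * i^3.
The factored form is (1 + i)*(i + 9)*(4 + i)*(9 + i).
C) (1 + i)*(i + 9)*(4 + i)*(9 + i)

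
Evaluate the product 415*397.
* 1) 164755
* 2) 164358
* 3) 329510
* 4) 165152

415 * 397 = 164755
1) 164755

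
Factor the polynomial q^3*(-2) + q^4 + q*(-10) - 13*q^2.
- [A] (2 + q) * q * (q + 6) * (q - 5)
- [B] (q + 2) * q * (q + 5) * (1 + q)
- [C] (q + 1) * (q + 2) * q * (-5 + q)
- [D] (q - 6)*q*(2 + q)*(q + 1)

We need to factor q^3*(-2) + q^4 + q*(-10) - 13*q^2.
The factored form is (q + 1) * (q + 2) * q * (-5 + q).
C) (q + 1) * (q + 2) * q * (-5 + q)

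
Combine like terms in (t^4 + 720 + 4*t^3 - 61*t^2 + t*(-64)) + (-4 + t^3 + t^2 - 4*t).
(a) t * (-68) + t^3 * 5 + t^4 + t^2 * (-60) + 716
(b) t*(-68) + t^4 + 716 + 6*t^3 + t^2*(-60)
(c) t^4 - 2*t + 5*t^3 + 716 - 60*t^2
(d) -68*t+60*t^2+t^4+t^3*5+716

Adding the polynomials and combining like terms:
(t^4 + 720 + 4*t^3 - 61*t^2 + t*(-64)) + (-4 + t^3 + t^2 - 4*t)
= t * (-68) + t^3 * 5 + t^4 + t^2 * (-60) + 716
a) t * (-68) + t^3 * 5 + t^4 + t^2 * (-60) + 716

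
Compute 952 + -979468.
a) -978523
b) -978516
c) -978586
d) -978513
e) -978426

952 + -979468 = -978516
b) -978516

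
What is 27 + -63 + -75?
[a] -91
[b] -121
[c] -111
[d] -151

First: 27 + -63 = -36
Then: -36 + -75 = -111
c) -111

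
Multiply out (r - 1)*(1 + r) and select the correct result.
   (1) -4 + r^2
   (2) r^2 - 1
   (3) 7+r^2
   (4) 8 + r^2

Expanding (r - 1)*(1 + r):
= r^2 - 1
2) r^2 - 1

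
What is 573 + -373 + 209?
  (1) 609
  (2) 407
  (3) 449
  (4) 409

First: 573 + -373 = 200
Then: 200 + 209 = 409
4) 409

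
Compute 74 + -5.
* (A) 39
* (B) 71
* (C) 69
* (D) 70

74 + -5 = 69
C) 69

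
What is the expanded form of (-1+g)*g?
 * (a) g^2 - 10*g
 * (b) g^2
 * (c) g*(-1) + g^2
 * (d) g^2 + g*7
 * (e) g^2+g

Expanding (-1+g)*g:
= g*(-1) + g^2
c) g*(-1) + g^2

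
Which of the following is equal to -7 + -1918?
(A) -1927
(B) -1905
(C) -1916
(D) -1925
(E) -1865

-7 + -1918 = -1925
D) -1925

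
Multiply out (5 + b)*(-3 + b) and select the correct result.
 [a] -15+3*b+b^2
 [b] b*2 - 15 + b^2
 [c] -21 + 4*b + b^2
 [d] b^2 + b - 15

Expanding (5 + b)*(-3 + b):
= b*2 - 15 + b^2
b) b*2 - 15 + b^2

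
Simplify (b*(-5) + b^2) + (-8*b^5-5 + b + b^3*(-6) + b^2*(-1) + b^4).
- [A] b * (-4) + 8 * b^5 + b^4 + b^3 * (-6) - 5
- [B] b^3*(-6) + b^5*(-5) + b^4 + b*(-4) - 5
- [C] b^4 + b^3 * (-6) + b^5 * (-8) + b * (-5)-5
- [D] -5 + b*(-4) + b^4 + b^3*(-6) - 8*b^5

Adding the polynomials and combining like terms:
(b*(-5) + b^2) + (-8*b^5 - 5 + b + b^3*(-6) + b^2*(-1) + b^4)
= -5 + b*(-4) + b^4 + b^3*(-6) - 8*b^5
D) -5 + b*(-4) + b^4 + b^3*(-6) - 8*b^5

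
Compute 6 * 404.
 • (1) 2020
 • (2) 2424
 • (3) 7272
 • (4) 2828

6 * 404 = 2424
2) 2424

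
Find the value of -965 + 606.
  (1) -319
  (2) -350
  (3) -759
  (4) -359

-965 + 606 = -359
4) -359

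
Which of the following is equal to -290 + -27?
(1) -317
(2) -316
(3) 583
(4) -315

-290 + -27 = -317
1) -317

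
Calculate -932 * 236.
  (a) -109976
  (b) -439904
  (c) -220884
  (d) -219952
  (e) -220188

-932 * 236 = -219952
d) -219952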